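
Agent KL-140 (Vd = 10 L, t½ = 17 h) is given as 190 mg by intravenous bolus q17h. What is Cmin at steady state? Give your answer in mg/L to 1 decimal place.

19.0 mg/L

The dosing interval is 1 half-life, so f = 2^(−1) = 0.5.
Accumulation ratio R = 1/(1 − f) = 1/0.5 = 2/1.
Single-dose peak C₀ = D/Vd = 190/10 = 19 mg/L.
Steady-state peak Cmax,ss = C₀·R = 19 × 2/1 ≈ 38.000 mg/L.
Steady-state trough Cmin,ss = Cmax,ss·f ≈ 38.000 × 0.5 ≈ 19.000 mg/L.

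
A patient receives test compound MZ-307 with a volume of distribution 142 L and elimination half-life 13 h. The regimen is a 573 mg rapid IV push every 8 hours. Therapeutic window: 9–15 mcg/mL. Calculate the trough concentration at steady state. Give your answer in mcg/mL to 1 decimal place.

τ/t½ = 8/13 ≈ 0.61538, so fraction remaining f = (1/2)^(8/13) ≈ 0.6528.
Accumulation ratio R = 1/(1 − f) ≈ 1/0.3472 ≈ 2.8802.
Each bolus raises the concentration by D/Vd = 573/142 ≈ 4.035 mcg/mL.
Cmax,ss = C₀/(1 − f) ≈ 4.035/0.3472 ≈ 11.622 mcg/mL.
Steady-state trough Cmin,ss = Cmax,ss·f ≈ 11.622 × 0.6528 ≈ 7.587 mcg/mL.
Trough 7.6 mcg/mL vs MEC 9 mcg/mL: subtherapeutic.

7.6 mcg/mL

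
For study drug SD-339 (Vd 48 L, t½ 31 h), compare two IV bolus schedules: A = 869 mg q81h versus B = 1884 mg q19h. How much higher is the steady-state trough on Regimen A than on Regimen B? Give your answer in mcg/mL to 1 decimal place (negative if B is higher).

Regimen A: f = (1/2)^(81/31) ≈ 0.1635; Cmin,ss = (869/48)·f/(1−f) ≈ 3.539 mcg/mL.
Regimen B: f = (1/2)^(19/31) ≈ 0.6539; Cmin,ss = (1884/48)·f/(1−f) ≈ 74.157 mcg/mL.
Difference ≈ 3.539 − 74.157 ≈ -70.618 mcg/mL.

-70.6 mcg/mL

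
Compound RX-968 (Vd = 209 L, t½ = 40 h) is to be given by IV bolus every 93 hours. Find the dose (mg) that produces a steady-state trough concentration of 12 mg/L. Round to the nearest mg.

τ/t½ = 93/40 ≈ 2.325, so f = (1/2)^(93/40) ≈ 0.199575.
Cmin,ss = (D/Vd)·f/(1−f), so D = Cmin,ss·Vd·(1−f)/f.
D = 12 × 209 × (1−f)/f ≈ 12 × 209 × 4.01065 ≈ 10058.71 mg.

10059 mg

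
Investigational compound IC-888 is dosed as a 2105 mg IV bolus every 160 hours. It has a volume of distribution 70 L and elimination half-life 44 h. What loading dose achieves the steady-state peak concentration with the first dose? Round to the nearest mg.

f = (1/2)^(160/44) ≈ 0.080417; accumulation ratio R = 1/(1−f) ≈ 1.08745.
Loading dose to hit Cmax,ss on first dose: D_load = D_maint·R ≈ 2105 × 1.08745 ≈ 2289.08 mg.

2289 mg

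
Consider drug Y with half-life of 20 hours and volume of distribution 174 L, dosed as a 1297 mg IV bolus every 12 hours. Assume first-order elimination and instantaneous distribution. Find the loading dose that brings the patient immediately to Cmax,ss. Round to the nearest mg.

f = (1/2)^(12/20) ≈ 0.659754; accumulation ratio R = 1/(1−f) ≈ 2.93905.
Loading dose to hit Cmax,ss on first dose: D_load = D_maint·R ≈ 1297 × 2.93905 ≈ 3811.95 mg.

3812 mg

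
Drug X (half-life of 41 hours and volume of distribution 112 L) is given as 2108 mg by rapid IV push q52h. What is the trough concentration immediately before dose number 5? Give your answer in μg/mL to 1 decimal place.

13.0 μg/mL

f = (1/2)^(τ/t½) = (1/2)^(52/41) ≈ 0.4152.
C₀ = D/Vd = 2108/112 ≈ 18.821 μg/mL.
Before the 5th dose, 4 doses have been given. Superposition: Cmin = C₀·(f + f² + … + f^4).
≈ 18.821 × (0.4152 + 0.1724 + 0.0716 + 0.0297) ≈ 18.821 × 0.6889 ≈ 12.966 μg/mL.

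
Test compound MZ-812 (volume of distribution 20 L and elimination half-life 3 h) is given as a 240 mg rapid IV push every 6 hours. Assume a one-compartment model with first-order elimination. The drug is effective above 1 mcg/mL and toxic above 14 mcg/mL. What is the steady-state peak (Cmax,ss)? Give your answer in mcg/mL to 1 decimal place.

16.0 mcg/mL

The dosing interval is 2 half-lives, so f = 2^(−2) = 0.25.
At steady state, R = 1/(1 − 0.25) = 4/3.
Single-dose peak C₀ = D/Vd = 240/20 = 12 mcg/mL.
Steady-state peak Cmax,ss = C₀·R = 12 × 4/3 ≈ 16.000 mcg/mL.
Peak 16.0 mcg/mL vs MTC 14 mcg/mL: exceeds toxic threshold.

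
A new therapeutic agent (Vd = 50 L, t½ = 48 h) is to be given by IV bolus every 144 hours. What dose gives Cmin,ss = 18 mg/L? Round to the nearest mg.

6300 mg

τ/t½ = 144/48 ≈ 3, so f = (1/2)^(144/48) ≈ 0.125000.
Cmin,ss = (D/Vd)·f/(1−f), so D = Cmin,ss·Vd·(1−f)/f.
D = 18 × 50 × (1−f)/f ≈ 18 × 50 × 7.00000 ≈ 6300.00 mg.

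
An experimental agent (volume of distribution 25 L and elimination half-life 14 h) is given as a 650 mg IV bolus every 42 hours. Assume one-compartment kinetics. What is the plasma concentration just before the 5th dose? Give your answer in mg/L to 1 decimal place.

3.7 mg/L

f = (1/2)^(τ/t½) = (1/2)^(42/14) ≈ 0.1250.
C₀ = D/Vd = 650/25 ≈ 26.000 mg/L.
Before the 5th dose, 4 doses have been given. Superposition: Cmin = C₀·(f + f² + … + f^4).
≈ 26.000 × (0.1250 + 0.0156 + 0.0020 + 0.0002) ≈ 26.000 × 0.1428 ≈ 3.713 mg/L.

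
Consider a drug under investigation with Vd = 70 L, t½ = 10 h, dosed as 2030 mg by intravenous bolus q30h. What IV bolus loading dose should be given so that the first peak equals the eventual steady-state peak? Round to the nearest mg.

2320 mg

f = (1/2)^(30/10) ≈ 0.125000; accumulation ratio R = 1/(1−f) ≈ 1.14286.
Loading dose to hit Cmax,ss on first dose: D_load = D_maint·R ≈ 2030 × 1.14286 ≈ 2320.01 mg.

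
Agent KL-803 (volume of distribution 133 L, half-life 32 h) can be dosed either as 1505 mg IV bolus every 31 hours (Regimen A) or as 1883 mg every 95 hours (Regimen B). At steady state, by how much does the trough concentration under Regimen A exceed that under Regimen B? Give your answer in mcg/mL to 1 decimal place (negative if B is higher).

9.7 mcg/mL

Regimen A: f = (1/2)^(31/32) ≈ 0.5109; Cmin,ss = (1505/133)·f/(1−f) ≈ 11.820 mcg/mL.
Regimen B: f = (1/2)^(95/32) ≈ 0.1277; Cmin,ss = (1883/133)·f/(1−f) ≈ 2.073 mcg/mL.
Difference ≈ 11.820 − 2.073 ≈ 9.747 mcg/mL.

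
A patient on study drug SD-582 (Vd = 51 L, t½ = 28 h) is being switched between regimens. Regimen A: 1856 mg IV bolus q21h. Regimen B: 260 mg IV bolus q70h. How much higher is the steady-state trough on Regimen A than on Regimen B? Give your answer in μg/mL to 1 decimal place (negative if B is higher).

52.3 μg/mL

Regimen A: f = (1/2)^(21/28) ≈ 0.5946; Cmin,ss = (1856/51)·f/(1−f) ≈ 53.376 μg/mL.
Regimen B: f = (1/2)^(70/28) ≈ 0.1768; Cmin,ss = (260/51)·f/(1−f) ≈ 1.095 μg/mL.
Difference ≈ 53.376 − 1.095 ≈ 52.281 μg/mL.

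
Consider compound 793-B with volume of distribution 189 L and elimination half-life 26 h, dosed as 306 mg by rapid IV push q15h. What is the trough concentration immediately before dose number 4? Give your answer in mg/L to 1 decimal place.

f = (1/2)^(τ/t½) = (1/2)^(15/26) ≈ 0.6704.
C₀ = D/Vd = 306/189 ≈ 1.619 mg/L.
Before the 4th dose, 3 doses have been given. Superposition: Cmin = C₀·(f + f² + … + f^3).
≈ 1.619 × (0.6704 + 0.4494 + 0.3013) ≈ 1.619 × 1.4211 ≈ 2.301 mg/L.

2.3 mg/L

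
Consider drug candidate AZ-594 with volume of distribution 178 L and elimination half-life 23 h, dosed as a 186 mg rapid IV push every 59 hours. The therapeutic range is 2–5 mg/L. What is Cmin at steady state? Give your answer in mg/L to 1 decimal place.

τ/t½ = 59/23 ≈ 2.5652, so fraction remaining f = (1/2)^(59/23) ≈ 0.1690.
Each bolus raises the concentration by D/Vd = 186/178 ≈ 1.045 mg/L.
Steady-state trough Cmin,ss = C₀·f/(1−f) ≈ 1.045 × 0.1690/0.8310 ≈ 0.213 mg/L.
Trough 0.2 mg/L vs MEC 2 mg/L: subtherapeutic.

0.2 mg/L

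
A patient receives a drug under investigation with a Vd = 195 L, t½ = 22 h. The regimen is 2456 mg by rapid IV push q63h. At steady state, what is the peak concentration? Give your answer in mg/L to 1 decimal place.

Over one 63-h interval, 63/22 ≈ 2.8636 half-lives elapse, leaving f ≈ 0.1374 of each dose.
Accumulation ratio R = 1/(1 − f) ≈ 1/0.8626 ≈ 1.1593.
Single-dose peak C₀ = D/Vd = 2456/195 ≈ 12.595 mg/L.
Steady-state peak Cmax,ss = C₀·R ≈ 12.595 × 1.1593 ≈ 14.601 mg/L.

14.6 mg/L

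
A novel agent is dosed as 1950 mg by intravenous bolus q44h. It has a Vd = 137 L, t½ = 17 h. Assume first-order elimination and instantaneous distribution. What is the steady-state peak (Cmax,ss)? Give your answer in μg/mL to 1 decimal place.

Over one 44-h interval, 44/17 ≈ 2.5882 half-lives elapse, leaving f ≈ 0.1663 of each dose.
Accumulation ratio R = 1/(1 − f) ≈ 1/0.8337 ≈ 1.1995.
Single-dose peak C₀ = D/Vd = 1950/137 ≈ 14.234 μg/mL.
Cmax,ss = C₀/(1 − f) ≈ 14.234/0.8337 ≈ 17.073 μg/mL.

17.1 μg/mL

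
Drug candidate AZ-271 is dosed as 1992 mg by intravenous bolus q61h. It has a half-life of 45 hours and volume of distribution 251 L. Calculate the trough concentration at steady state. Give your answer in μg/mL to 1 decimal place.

k = ln2/t½ = ln2/45 ≈ 0.015403 h⁻¹; fraction remaining f = e^(−kτ) = e^(−0.015403×61) ≈ 0.3908.
Accumulation ratio R = 1/(1 − f) ≈ 1/0.6092 ≈ 1.6415.
Single-dose peak C₀ = D/Vd = 1992/251 ≈ 7.936 μg/mL.
Steady-state peak Cmax,ss = C₀·R ≈ 7.936 × 1.6415 ≈ 13.027 μg/mL.
One interval later, Cmin,ss = Cmax,ss·e^(−kτ) ≈ 13.027 × 0.3908 ≈ 5.091 μg/mL.

5.1 μg/mL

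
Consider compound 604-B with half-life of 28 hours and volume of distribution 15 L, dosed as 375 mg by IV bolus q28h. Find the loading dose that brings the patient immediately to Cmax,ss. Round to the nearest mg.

f = (1/2)^(28/28) ≈ 0.500000; accumulation ratio R = 1/(1−f) ≈ 2.00000.
Loading dose to hit Cmax,ss on first dose: D_load = D_maint·R ≈ 375 × 2.00000 ≈ 750.00 mg.

750 mg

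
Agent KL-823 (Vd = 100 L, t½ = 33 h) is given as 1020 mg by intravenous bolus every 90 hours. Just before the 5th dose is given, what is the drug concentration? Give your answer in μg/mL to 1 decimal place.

1.8 μg/mL

f = (1/2)^(τ/t½) = (1/2)^(90/33) ≈ 0.1510.
C₀ = D/Vd = 1020/100 ≈ 10.200 μg/mL.
Before the 5th dose, 4 doses have been given. Superposition: Cmin = C₀·(f + f² + … + f^4).
≈ 10.200 × (0.1510 + 0.0228 + 0.0034 + 0.0005) ≈ 10.200 × 0.1777 ≈ 1.813 μg/mL.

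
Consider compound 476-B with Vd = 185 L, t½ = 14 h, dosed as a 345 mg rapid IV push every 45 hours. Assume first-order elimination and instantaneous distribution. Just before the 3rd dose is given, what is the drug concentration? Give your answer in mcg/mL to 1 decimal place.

f = (1/2)^(τ/t½) = (1/2)^(45/14) ≈ 0.1077.
C₀ = D/Vd = 345/185 ≈ 1.865 mcg/mL.
Before the 3rd dose, 2 doses have been given. Superposition: Cmin = C₀·(f + f²).
≈ 1.865 × (0.1077 + 0.0116) ≈ 1.865 × 0.1193 ≈ 0.222 mcg/mL.

0.2 mcg/mL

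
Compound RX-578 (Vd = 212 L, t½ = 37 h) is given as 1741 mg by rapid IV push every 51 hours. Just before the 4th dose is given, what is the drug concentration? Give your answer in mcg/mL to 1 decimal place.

4.8 mcg/mL

f = (1/2)^(τ/t½) = (1/2)^(51/37) ≈ 0.3847.
C₀ = D/Vd = 1741/212 ≈ 8.212 mcg/mL.
Before the 4th dose, 3 doses have been given. Superposition: Cmin = C₀·(f + f² + … + f^3).
≈ 8.212 × (0.3847 + 0.1480 + 0.0569) ≈ 8.212 × 0.5896 ≈ 4.842 mcg/mL.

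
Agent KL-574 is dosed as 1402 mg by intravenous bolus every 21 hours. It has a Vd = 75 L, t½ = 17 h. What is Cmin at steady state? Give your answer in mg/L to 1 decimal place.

13.8 mg/L

τ/t½ = 21/17 ≈ 1.2353, so fraction remaining f = (1/2)^(21/17) ≈ 0.4248.
Accumulation ratio R = 1/(1 − f) ≈ 1/0.5752 ≈ 1.7385.
Single-dose peak C₀ = D/Vd = 1402/75 ≈ 18.693 mg/L.
Steady-state peak Cmax,ss = C₀·R ≈ 18.693 × 1.7385 ≈ 32.498 mg/L.
Steady-state trough Cmin,ss = Cmax,ss·f ≈ 32.498 × 0.4248 ≈ 13.805 mg/L.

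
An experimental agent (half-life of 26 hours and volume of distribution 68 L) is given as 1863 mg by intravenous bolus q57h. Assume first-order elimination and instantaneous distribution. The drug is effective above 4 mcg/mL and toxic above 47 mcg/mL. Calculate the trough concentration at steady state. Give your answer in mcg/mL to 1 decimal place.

7.7 mcg/mL

Over one 57-h interval, 57/26 ≈ 2.1923 half-lives elapse, leaving f ≈ 0.2188 of each dose.
Accumulation ratio R = 1/(1 − f) ≈ 1/0.7812 ≈ 1.2801.
Single-dose peak C₀ = D/Vd = 1863/68 ≈ 27.397 mcg/mL.
Cmax,ss = C₀/(1 − f) ≈ 27.397/0.7812 ≈ 35.070 mcg/mL.
One interval later, Cmin,ss = Cmax,ss·e^(−kτ) ≈ 35.070 × 0.2188 ≈ 7.673 mcg/mL.
Trough 7.7 mcg/mL vs MEC 4 mcg/mL: adequate.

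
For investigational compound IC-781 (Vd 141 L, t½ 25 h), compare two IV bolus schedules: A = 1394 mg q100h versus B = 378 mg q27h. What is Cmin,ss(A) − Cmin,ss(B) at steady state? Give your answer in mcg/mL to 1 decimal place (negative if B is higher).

Regimen A: f = (1/2)^(100/25) ≈ 0.0625; Cmin,ss = (1394/141)·f/(1−f) ≈ 0.659 mcg/mL.
Regimen B: f = (1/2)^(27/25) ≈ 0.4730; Cmin,ss = (378/141)·f/(1−f) ≈ 2.406 mcg/mL.
Difference ≈ 0.659 − 2.406 ≈ -1.747 mcg/mL.

-1.7 mcg/mL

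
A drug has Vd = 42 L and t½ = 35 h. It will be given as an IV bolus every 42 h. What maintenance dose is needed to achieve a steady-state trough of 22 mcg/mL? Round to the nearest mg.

1199 mg

τ/t½ = 42/35 ≈ 1.2, so f = (1/2)^(42/35) ≈ 0.435275.
Cmin,ss = (D/Vd)·f/(1−f), so D = Cmin,ss·Vd·(1−f)/f.
D = 22 × 42 × (1−f)/f ≈ 22 × 42 × 1.29740 ≈ 1198.80 mg.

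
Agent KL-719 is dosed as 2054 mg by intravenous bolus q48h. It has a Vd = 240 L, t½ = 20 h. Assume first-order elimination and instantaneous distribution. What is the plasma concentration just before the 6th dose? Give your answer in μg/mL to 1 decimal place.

f = (1/2)^(τ/t½) = (1/2)^(48/20) ≈ 0.1895.
C₀ = D/Vd = 2054/240 ≈ 8.558 μg/mL.
Before the 6th dose, 5 doses have been given. Superposition: Cmin = C₀·(f + f² + … + f^5).
≈ 8.558 × (0.1895 + 0.0359 + 0.0068 + 0.0013 + 0.0002) ≈ 8.558 × 0.2337 ≈ 2.000 μg/mL.

2.0 μg/mL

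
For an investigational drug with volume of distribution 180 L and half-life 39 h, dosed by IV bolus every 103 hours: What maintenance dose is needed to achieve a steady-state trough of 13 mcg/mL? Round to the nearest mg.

τ/t½ = 103/39 ≈ 2.641, so f = (1/2)^(103/39) ≈ 0.160314.
Cmin,ss = (D/Vd)·f/(1−f), so D = Cmin,ss·Vd·(1−f)/f.
D = 13 × 180 × (1−f)/f ≈ 13 × 180 × 5.23776 ≈ 12256.36 mg.

12256 mg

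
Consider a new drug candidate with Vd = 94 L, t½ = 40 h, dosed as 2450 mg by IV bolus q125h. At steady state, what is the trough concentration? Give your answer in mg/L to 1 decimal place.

Over one 125-h interval, 125/40 ≈ 3.125 half-lives elapse, leaving f ≈ 0.1146 of each dose.
Each bolus raises the concentration by D/Vd = 2450/94 ≈ 26.064 mg/L.
Steady-state trough Cmin,ss = C₀·f/(1−f) ≈ 26.064 × 0.1146/0.8854 ≈ 3.374 mg/L.

3.4 mg/L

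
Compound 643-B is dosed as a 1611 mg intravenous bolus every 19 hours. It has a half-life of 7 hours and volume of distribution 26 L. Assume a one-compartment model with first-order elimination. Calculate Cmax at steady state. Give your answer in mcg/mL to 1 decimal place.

Over one 19-h interval, 19/7 ≈ 2.7143 half-lives elapse, leaving f ≈ 0.1524 of each dose.
At steady state, accumulation factor R = 1/(1 − e^(−kτ)) ≈ 1.1798.
Each bolus raises the concentration by D/Vd = 1611/26 ≈ 61.962 mcg/mL.
Steady-state peak Cmax,ss = C₀·R ≈ 61.962 × 1.1798 ≈ 73.103 mcg/mL.

73.1 mcg/mL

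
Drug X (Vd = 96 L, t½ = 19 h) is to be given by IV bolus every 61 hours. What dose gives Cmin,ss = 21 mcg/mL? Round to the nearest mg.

16646 mg

τ/t½ = 61/19 ≈ 3.2105, so f = (1/2)^(61/19) ≈ 0.108028.
Cmin,ss = (D/Vd)·f/(1−f), so D = Cmin,ss·Vd·(1−f)/f.
D = 21 × 96 × (1−f)/f ≈ 21 × 96 × 8.25686 ≈ 16645.83 mg.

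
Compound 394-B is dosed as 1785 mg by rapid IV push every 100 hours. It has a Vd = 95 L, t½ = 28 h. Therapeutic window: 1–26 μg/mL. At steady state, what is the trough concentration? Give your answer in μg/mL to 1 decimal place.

τ/t½ = 100/28 ≈ 3.5714, so fraction remaining f = (1/2)^(100/28) ≈ 0.0841.
Single-dose peak C₀ = D/Vd = 1785/95 ≈ 18.789 μg/mL.
Steady-state trough Cmin,ss = C₀·f/(1−f) ≈ 18.789 × 0.0841/0.9159 ≈ 1.725 μg/mL.
Trough 1.7 μg/mL vs MEC 1 μg/mL: adequate.

1.7 μg/mL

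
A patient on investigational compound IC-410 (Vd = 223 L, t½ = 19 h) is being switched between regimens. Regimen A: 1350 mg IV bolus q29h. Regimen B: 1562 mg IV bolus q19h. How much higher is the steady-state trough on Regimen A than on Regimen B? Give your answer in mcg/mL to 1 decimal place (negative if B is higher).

Regimen A: f = (1/2)^(29/19) ≈ 0.3472; Cmin,ss = (1350/223)·f/(1−f) ≈ 3.220 mcg/mL.
Regimen B: f = (1/2)^(19/19) ≈ 0.5000; Cmin,ss = (1562/223)·f/(1−f) ≈ 7.004 mcg/mL.
Difference ≈ 3.220 − 7.004 ≈ -3.784 mcg/mL.

-3.8 mcg/mL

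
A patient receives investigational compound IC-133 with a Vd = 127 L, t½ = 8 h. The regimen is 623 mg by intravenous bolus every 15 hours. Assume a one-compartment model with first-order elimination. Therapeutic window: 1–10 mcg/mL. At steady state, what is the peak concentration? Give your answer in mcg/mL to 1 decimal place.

Over one 15-h interval, 15/8 ≈ 1.875 half-lives elapse, leaving f ≈ 0.2726 of each dose.
Accumulation ratio R = 1/(1 − f) ≈ 1/0.7274 ≈ 1.3748.
Single-dose peak C₀ = D/Vd = 623/127 ≈ 4.906 mcg/mL.
Steady-state peak Cmax,ss = C₀·R ≈ 4.906 × 1.3748 ≈ 6.745 mcg/mL.
Peak 6.7 mcg/mL vs MTC 10 mcg/mL: below toxic threshold.

6.7 mcg/mL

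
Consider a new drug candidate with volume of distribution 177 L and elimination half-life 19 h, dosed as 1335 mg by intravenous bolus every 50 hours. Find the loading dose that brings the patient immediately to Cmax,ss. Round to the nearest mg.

1592 mg

f = (1/2)^(50/19) ≈ 0.161367; accumulation ratio R = 1/(1−f) ≈ 1.19242.
Loading dose to hit Cmax,ss on first dose: D_load = D_maint·R ≈ 1335 × 1.19242 ≈ 1591.88 mg.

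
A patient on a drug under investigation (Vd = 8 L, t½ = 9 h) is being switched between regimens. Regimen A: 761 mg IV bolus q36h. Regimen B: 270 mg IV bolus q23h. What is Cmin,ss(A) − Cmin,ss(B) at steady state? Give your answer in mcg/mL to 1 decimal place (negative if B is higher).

-0.6 mcg/mL

Regimen A: f = (1/2)^(36/9) ≈ 0.0625; Cmin,ss = (761/8)·f/(1−f) ≈ 6.342 mcg/mL.
Regimen B: f = (1/2)^(23/9) ≈ 0.1701; Cmin,ss = (270/8)·f/(1−f) ≈ 6.918 mcg/mL.
Difference ≈ 6.342 − 6.918 ≈ -0.576 mcg/mL.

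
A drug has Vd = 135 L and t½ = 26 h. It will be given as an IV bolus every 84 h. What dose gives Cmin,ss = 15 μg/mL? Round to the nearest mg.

τ/t½ = 84/26 ≈ 3.2308, so f = (1/2)^(84/26) ≈ 0.106523.
Cmin,ss = (D/Vd)·f/(1−f), so D = Cmin,ss·Vd·(1−f)/f.
D = 15 × 135 × (1−f)/f ≈ 15 × 135 × 8.38764 ≈ 16984.97 mg.

16985 mg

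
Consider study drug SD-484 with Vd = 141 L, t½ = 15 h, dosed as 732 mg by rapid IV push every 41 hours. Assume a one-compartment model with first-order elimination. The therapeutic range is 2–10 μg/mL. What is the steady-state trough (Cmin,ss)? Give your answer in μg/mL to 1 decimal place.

τ/t½ = 41/15 ≈ 2.7333, so fraction remaining f = (1/2)^(41/15) ≈ 0.1504.
Single-dose peak C₀ = D/Vd = 732/141 ≈ 5.191 μg/mL.
Steady-state trough Cmin,ss = C₀·f/(1−f) ≈ 5.191 × 0.1504/0.8496 ≈ 0.919 μg/mL.
Trough 0.9 μg/mL vs MEC 2 μg/mL: subtherapeutic.

0.9 μg/mL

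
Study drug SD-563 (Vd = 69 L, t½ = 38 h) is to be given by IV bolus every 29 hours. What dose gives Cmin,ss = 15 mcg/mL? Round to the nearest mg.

τ/t½ = 29/38 ≈ 0.76316, so f = (1/2)^(29/38) ≈ 0.589205.
Cmin,ss = (D/Vd)·f/(1−f), so D = Cmin,ss·Vd·(1−f)/f.
D = 15 × 69 × (1−f)/f ≈ 15 × 69 × 0.69720 ≈ 721.60 mg.

722 mg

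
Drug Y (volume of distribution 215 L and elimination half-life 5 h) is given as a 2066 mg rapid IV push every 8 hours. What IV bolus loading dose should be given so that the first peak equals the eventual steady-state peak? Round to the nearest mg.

3083 mg

f = (1/2)^(8/5) ≈ 0.329877; accumulation ratio R = 1/(1−f) ≈ 1.49226.
Loading dose to hit Cmax,ss on first dose: D_load = D_maint·R ≈ 2066 × 1.49226 ≈ 3083.01 mg.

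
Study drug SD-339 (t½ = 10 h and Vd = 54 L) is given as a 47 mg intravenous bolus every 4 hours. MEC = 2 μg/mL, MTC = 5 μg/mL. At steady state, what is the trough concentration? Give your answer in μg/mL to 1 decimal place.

Over one 4-h interval, 4/10 ≈ 0.4 half-lives elapse, leaving f ≈ 0.7579 of each dose.
Single-dose peak C₀ = D/Vd = 47/54 ≈ 0.870 μg/mL.
Steady-state trough Cmin,ss = C₀·f/(1−f) ≈ 0.870 × 0.7579/0.2421 ≈ 2.724 μg/mL.
Trough 2.7 μg/mL vs MEC 2 μg/mL: adequate.

2.7 μg/mL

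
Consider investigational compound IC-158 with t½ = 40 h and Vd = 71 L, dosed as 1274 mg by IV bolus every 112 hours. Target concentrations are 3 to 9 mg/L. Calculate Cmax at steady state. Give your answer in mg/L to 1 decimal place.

21.0 mg/L

τ/t½ = 112/40 ≈ 2.8, so fraction remaining f = (1/2)^(112/40) ≈ 0.1436.
At steady state, accumulation factor R = 1/(1 − e^(−kτ)) ≈ 1.1677.
Single-dose peak C₀ = D/Vd = 1274/71 ≈ 17.944 mg/L.
Steady-state peak Cmax,ss = C₀·R ≈ 17.944 × 1.1677 ≈ 20.953 mg/L.
Peak 21.0 mg/L vs MTC 9 mg/L: exceeds toxic threshold.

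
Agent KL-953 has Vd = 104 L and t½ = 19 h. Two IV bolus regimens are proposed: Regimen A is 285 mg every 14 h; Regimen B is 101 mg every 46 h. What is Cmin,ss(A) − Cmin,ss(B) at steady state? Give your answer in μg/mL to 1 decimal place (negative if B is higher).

3.9 μg/mL

Regimen A: f = (1/2)^(14/19) ≈ 0.6001; Cmin,ss = (285/104)·f/(1−f) ≈ 4.112 μg/mL.
Regimen B: f = (1/2)^(46/19) ≈ 0.1867; Cmin,ss = (101/104)·f/(1−f) ≈ 0.223 μg/mL.
Difference ≈ 4.112 − 0.223 ≈ 3.889 μg/mL.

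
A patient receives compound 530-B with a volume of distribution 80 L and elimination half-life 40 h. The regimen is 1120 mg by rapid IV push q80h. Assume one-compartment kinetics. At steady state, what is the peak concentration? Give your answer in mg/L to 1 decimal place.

18.7 mg/L

τ = 80 h = 2 half-lives, so f = (1/2)^2 = 0.25.
Accumulation ratio R = 1/(1 − f) = 1/0.75 = 4/3.
Single-dose peak C₀ = D/Vd = 1120/80 = 14 mg/L.
Steady-state peak Cmax,ss = C₀·R = 14 × 4/3 ≈ 18.667 mg/L.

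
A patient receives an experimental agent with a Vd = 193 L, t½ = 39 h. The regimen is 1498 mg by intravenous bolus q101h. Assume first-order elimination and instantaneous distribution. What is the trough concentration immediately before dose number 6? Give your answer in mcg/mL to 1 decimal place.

1.5 mcg/mL

f = (1/2)^(τ/t½) = (1/2)^(101/39) ≈ 0.1661.
C₀ = D/Vd = 1498/193 ≈ 7.762 mcg/mL.
Before the 6th dose, 5 doses have been given. Superposition: Cmin = C₀·(f + f² + … + f^5).
≈ 7.762 × (0.1661 + 0.0276 + 0.0046 + 0.0008 + 0.0001) ≈ 7.762 × 0.1992 ≈ 1.546 mcg/mL.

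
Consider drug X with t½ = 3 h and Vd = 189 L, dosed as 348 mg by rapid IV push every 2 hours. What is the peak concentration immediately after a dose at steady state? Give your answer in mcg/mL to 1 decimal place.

k = ln2/t½ = ln2/3 ≈ 0.231049 h⁻¹; fraction remaining f = e^(−kτ) = e^(−0.231049×2) ≈ 0.6300.
Accumulation ratio R = 1/(1 − f) ≈ 1/0.3700 ≈ 2.7027.
Single-dose peak C₀ = D/Vd = 348/189 ≈ 1.841 mcg/mL.
Steady-state peak Cmax,ss = C₀·R ≈ 1.841 × 2.7027 ≈ 4.976 mcg/mL.

5.0 mcg/mL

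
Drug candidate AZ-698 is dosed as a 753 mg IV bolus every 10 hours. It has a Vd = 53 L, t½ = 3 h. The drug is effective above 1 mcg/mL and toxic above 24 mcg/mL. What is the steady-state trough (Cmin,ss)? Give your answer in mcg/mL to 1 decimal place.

τ/t½ = 10/3 ≈ 3.3333, so fraction remaining f = (1/2)^(10/3) ≈ 0.0992.
Single-dose peak C₀ = D/Vd = 753/53 ≈ 14.208 mcg/mL.
Steady-state trough Cmin,ss = C₀·f/(1−f) ≈ 14.208 × 0.0992/0.9008 ≈ 1.565 mcg/mL.
Trough 1.6 mcg/mL vs MEC 1 mcg/mL: adequate.

1.6 mcg/mL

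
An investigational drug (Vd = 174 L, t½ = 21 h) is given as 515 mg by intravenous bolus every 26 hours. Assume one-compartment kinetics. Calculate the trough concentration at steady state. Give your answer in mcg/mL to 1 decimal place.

2.2 mcg/mL

Over one 26-h interval, 26/21 ≈ 1.2381 half-lives elapse, leaving f ≈ 0.4239 of each dose.
Accumulation ratio R = 1/(1 − f) ≈ 1/0.5761 ≈ 1.7358.
Single-dose peak C₀ = D/Vd = 515/174 ≈ 2.960 mcg/mL.
Steady-state peak Cmax,ss = C₀·R ≈ 2.960 × 1.7358 ≈ 5.138 mcg/mL.
One interval later, Cmin,ss = Cmax,ss·e^(−kτ) ≈ 5.138 × 0.4239 ≈ 2.178 mcg/mL.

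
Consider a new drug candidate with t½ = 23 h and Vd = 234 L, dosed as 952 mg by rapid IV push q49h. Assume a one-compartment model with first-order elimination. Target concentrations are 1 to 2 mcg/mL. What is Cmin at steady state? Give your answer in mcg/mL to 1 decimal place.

1.2 mcg/mL

k = ln2/t½ = ln2/23 ≈ 0.030137 h⁻¹; fraction remaining f = e^(−kτ) = e^(−0.030137×49) ≈ 0.2284.
Single-dose peak C₀ = D/Vd = 952/234 ≈ 4.068 mcg/mL.
Steady-state trough Cmin,ss = C₀·f/(1−f) ≈ 4.068 × 0.2284/0.7716 ≈ 1.204 mcg/mL.
Trough 1.2 mcg/mL vs MEC 1 mcg/mL: adequate.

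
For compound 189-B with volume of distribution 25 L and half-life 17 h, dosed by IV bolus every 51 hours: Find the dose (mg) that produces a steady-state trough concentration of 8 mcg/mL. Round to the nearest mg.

τ/t½ = 51/17 ≈ 3, so f = (1/2)^(51/17) ≈ 0.125000.
Cmin,ss = (D/Vd)·f/(1−f), so D = Cmin,ss·Vd·(1−f)/f.
D = 8 × 25 × (1−f)/f ≈ 8 × 25 × 7.00000 ≈ 1400.00 mg.

1400 mg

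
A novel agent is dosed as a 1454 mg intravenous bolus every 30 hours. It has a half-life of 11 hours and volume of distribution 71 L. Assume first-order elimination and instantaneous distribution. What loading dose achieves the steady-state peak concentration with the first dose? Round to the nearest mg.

f = (1/2)^(30/11) ≈ 0.151011; accumulation ratio R = 1/(1−f) ≈ 1.17787.
Loading dose to hit Cmax,ss on first dose: D_load = D_maint·R ≈ 1454 × 1.17787 ≈ 1712.62 mg.

1713 mg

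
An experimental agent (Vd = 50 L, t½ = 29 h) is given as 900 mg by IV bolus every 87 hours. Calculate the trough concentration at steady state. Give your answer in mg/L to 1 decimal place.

2.6 mg/L

The dosing interval is 3 half-lives, so f = 2^(−3) = 0.125.
At steady state, R = 1/(1 − 0.125) = 8/7.
Single-dose peak C₀ = D/Vd = 900/50 = 18 mg/L.
Steady-state peak Cmax,ss = C₀·R = 18 × 8/7 ≈ 20.571 mg/L.
Steady-state trough Cmin,ss = Cmax,ss·f ≈ 20.571 × 0.125 ≈ 2.571 mg/L.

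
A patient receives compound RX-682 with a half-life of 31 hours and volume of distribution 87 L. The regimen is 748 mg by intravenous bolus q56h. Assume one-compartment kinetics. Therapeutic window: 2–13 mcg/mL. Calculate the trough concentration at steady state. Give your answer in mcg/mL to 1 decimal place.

Over one 56-h interval, 56/31 ≈ 1.8065 half-lives elapse, leaving f ≈ 0.2859 of each dose.
Each bolus raises the concentration by D/Vd = 748/87 ≈ 8.598 mcg/mL.
Steady-state trough Cmin,ss = C₀·f/(1−f) ≈ 8.598 × 0.2859/0.7141 ≈ 3.442 mcg/mL.
Trough 3.4 mcg/mL vs MEC 2 mcg/mL: adequate.

3.4 mcg/mL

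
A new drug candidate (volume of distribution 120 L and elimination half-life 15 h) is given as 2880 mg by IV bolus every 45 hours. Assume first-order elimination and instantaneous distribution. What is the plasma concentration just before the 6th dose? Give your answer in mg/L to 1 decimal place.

f = (1/2)^(τ/t½) = (1/2)^(45/15) ≈ 0.1250.
C₀ = D/Vd = 2880/120 ≈ 24.000 mg/L.
Before the 6th dose, 5 doses have been given. Superposition: Cmin = C₀·(f + f² + … + f^5).
≈ 24.000 × (0.1250 + 0.0156 + 0.0020 + 0.0002 + 0.0000) ≈ 24.000 × 0.1428 ≈ 3.427 mg/L.

3.4 mg/L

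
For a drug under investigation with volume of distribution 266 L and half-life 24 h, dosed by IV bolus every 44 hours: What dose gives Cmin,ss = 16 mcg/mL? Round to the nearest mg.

10911 mg

τ/t½ = 44/24 ≈ 1.8333, so f = (1/2)^(44/24) ≈ 0.280616.
Cmin,ss = (D/Vd)·f/(1−f), so D = Cmin,ss·Vd·(1−f)/f.
D = 16 × 266 × (1−f)/f ≈ 16 × 266 × 2.56359 ≈ 10910.64 mg.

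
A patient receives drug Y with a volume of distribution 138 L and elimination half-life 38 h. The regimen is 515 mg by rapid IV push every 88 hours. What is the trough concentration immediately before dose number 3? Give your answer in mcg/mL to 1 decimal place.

f = (1/2)^(τ/t½) = (1/2)^(88/38) ≈ 0.2009.
C₀ = D/Vd = 515/138 ≈ 3.732 mcg/mL.
Before the 3rd dose, 2 doses have been given. Superposition: Cmin = C₀·(f + f²).
≈ 3.732 × (0.2009 + 0.0404) ≈ 3.732 × 0.2413 ≈ 0.901 mcg/mL.

0.9 mcg/mL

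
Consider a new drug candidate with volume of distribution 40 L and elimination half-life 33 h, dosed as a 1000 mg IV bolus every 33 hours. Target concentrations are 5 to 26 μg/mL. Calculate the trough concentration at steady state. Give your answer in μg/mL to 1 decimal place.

25.0 μg/mL

τ = 33 h = 1 half-life, so f = (1/2)^1 = 0.5.
Accumulation ratio R = 1/(1 − f) = 1/0.5 = 2/1.
Single-dose peak C₀ = D/Vd = 1000/40 = 25 μg/mL.
Steady-state peak Cmax,ss = C₀·R = 25 × 2/1 ≈ 50.000 μg/mL.
Steady-state trough Cmin,ss = Cmax,ss·f ≈ 50.000 × 0.5 ≈ 25.000 μg/mL.
Trough 25.0 μg/mL vs MEC 5 μg/mL: adequate.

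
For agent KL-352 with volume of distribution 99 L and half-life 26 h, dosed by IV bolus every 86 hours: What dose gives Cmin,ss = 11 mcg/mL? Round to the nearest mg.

τ/t½ = 86/26 ≈ 3.3077, so f = (1/2)^(86/26) ≈ 0.100992.
Cmin,ss = (D/Vd)·f/(1−f), so D = Cmin,ss·Vd·(1−f)/f.
D = 11 × 99 × (1−f)/f ≈ 11 × 99 × 8.90177 ≈ 9694.03 mg.

9694 mg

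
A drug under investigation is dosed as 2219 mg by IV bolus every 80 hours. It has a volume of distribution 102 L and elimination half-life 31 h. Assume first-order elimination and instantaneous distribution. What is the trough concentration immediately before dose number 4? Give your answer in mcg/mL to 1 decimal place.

f = (1/2)^(τ/t½) = (1/2)^(80/31) ≈ 0.1672.
C₀ = D/Vd = 2219/102 ≈ 21.755 mcg/mL.
Before the 4th dose, 3 doses have been given. Superposition: Cmin = C₀·(f + f² + … + f^3).
≈ 21.755 × (0.1672 + 0.0280 + 0.0047) ≈ 21.755 × 0.1999 ≈ 4.349 mcg/mL.

4.3 mcg/mL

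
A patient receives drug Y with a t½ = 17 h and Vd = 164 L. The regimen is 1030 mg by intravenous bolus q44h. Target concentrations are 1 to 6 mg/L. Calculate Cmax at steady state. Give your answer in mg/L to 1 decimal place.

τ/t½ = 44/17 ≈ 2.5882, so fraction remaining f = (1/2)^(44/17) ≈ 0.1663.
Accumulation ratio R = 1/(1 − f) ≈ 1/0.8337 ≈ 1.1995.
Each bolus raises the concentration by D/Vd = 1030/164 ≈ 6.280 mg/L.
Cmax,ss = C₀/(1 − f) ≈ 6.280/0.8337 ≈ 7.533 mg/L.
Peak 7.5 mg/L vs MTC 6 mg/L: exceeds toxic threshold.

7.5 mg/L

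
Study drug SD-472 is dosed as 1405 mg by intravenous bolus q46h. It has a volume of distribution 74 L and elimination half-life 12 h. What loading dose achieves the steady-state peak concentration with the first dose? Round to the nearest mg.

f = (1/2)^(46/12) ≈ 0.070154; accumulation ratio R = 1/(1−f) ≈ 1.07545.
Loading dose to hit Cmax,ss on first dose: D_load = D_maint·R ≈ 1405 × 1.07545 ≈ 1511.01 mg.

1511 mg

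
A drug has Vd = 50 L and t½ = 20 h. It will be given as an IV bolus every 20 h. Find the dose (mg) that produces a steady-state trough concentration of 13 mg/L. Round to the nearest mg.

τ/t½ = 20/20 ≈ 1, so f = (1/2)^(20/20) ≈ 0.500000.
Cmin,ss = (D/Vd)·f/(1−f), so D = Cmin,ss·Vd·(1−f)/f.
D = 13 × 50 × (1−f)/f ≈ 13 × 50 × 1.00000 ≈ 650.00 mg.

650 mg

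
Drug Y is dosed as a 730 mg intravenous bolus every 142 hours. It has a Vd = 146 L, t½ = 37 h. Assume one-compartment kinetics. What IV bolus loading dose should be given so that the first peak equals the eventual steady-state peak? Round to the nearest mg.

f = (1/2)^(142/37) ≈ 0.069935; accumulation ratio R = 1/(1−f) ≈ 1.07519.
Loading dose to hit Cmax,ss on first dose: D_load = D_maint·R ≈ 730 × 1.07519 ≈ 784.89 mg.

785 mg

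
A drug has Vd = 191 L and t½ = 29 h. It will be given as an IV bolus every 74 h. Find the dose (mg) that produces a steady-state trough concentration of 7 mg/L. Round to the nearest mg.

τ/t½ = 74/29 ≈ 2.5517, so f = (1/2)^(74/29) ≈ 0.170551.
Cmin,ss = (D/Vd)·f/(1−f), so D = Cmin,ss·Vd·(1−f)/f.
D = 7 × 191 × (1−f)/f ≈ 7 × 191 × 4.86335 ≈ 6502.30 mg.

6502 mg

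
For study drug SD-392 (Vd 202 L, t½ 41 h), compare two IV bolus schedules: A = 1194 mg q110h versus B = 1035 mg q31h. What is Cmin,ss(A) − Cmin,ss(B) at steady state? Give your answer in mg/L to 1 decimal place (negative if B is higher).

Regimen A: f = (1/2)^(110/41) ≈ 0.1557; Cmin,ss = (1194/202)·f/(1−f) ≈ 1.090 mg/L.
Regimen B: f = (1/2)^(31/41) ≈ 0.5921; Cmin,ss = (1035/202)·f/(1−f) ≈ 7.438 mg/L.
Difference ≈ 1.090 − 7.438 ≈ -6.348 mg/L.

-6.3 mg/L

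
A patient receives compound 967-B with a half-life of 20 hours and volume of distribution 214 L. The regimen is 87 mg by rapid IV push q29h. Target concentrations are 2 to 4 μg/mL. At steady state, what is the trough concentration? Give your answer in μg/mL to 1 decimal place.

τ/t½ = 29/20 ≈ 1.45, so fraction remaining f = (1/2)^(29/20) ≈ 0.3660.
Each bolus raises the concentration by D/Vd = 87/214 ≈ 0.407 μg/mL.
Steady-state trough Cmin,ss = C₀·f/(1−f) ≈ 0.407 × 0.3660/0.6340 ≈ 0.235 μg/mL.
Trough 0.2 μg/mL vs MEC 2 μg/mL: subtherapeutic.

0.2 μg/mL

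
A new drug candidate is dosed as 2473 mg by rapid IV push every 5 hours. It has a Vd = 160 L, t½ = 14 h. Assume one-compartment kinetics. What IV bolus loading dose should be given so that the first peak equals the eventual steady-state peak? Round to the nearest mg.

f = (1/2)^(5/14) ≈ 0.780709; accumulation ratio R = 1/(1−f) ≈ 4.56015.
Loading dose to hit Cmax,ss on first dose: D_load = D_maint·R ≈ 2473 × 4.56015 ≈ 11277.25 mg.

11277 mg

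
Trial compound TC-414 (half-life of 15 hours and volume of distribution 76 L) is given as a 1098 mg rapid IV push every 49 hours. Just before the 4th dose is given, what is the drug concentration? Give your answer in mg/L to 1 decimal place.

f = (1/2)^(τ/t½) = (1/2)^(49/15) ≈ 0.1039.
C₀ = D/Vd = 1098/76 ≈ 14.447 mg/L.
Before the 4th dose, 3 doses have been given. Superposition: Cmin = C₀·(f + f² + … + f^3).
≈ 14.447 × (0.1039 + 0.0108 + 0.0011) ≈ 14.447 × 0.1158 ≈ 1.673 mg/L.

1.7 mg/L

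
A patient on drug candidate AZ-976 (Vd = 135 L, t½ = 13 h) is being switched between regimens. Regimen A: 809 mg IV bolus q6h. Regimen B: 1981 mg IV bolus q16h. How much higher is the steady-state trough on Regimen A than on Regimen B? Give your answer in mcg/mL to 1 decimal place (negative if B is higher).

5.0 mcg/mL

Regimen A: f = (1/2)^(6/13) ≈ 0.7262; Cmin,ss = (809/135)·f/(1−f) ≈ 15.894 mcg/mL.
Regimen B: f = (1/2)^(16/13) ≈ 0.4261; Cmin,ss = (1981/135)·f/(1−f) ≈ 10.895 mcg/mL.
Difference ≈ 15.894 − 10.895 ≈ 4.999 mcg/mL.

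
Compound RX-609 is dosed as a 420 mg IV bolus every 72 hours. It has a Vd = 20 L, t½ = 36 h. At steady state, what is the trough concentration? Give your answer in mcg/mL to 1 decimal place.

The dosing interval is 2 half-lives, so f = 2^(−2) = 0.25.
Accumulation ratio R = 1/(1 − f) = 1/0.75 = 4/3.
Single-dose peak C₀ = D/Vd = 420/20 = 21 mcg/mL.
Steady-state peak Cmax,ss = C₀·R = 21 × 4/3 ≈ 28.000 mcg/mL.
Steady-state trough Cmin,ss = Cmax,ss·f ≈ 28.000 × 0.25 ≈ 7.000 mcg/mL.

7.0 mcg/mL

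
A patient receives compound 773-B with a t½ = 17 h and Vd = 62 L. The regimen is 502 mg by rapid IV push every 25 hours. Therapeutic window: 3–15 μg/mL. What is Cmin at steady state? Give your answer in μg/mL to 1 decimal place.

τ/t½ = 25/17 ≈ 1.4706, so fraction remaining f = (1/2)^(25/17) ≈ 0.3608.
Accumulation ratio R = 1/(1 − f) ≈ 1/0.6392 ≈ 1.5645.
Each bolus raises the concentration by D/Vd = 502/62 ≈ 8.097 μg/mL.
Steady-state peak Cmax,ss = C₀·R ≈ 8.097 × 1.5645 ≈ 12.668 μg/mL.
One interval later, Cmin,ss = Cmax,ss·e^(−kτ) ≈ 12.668 × 0.3608 ≈ 4.571 μg/mL.
Trough 4.6 μg/mL vs MEC 3 μg/mL: adequate.

4.6 μg/mL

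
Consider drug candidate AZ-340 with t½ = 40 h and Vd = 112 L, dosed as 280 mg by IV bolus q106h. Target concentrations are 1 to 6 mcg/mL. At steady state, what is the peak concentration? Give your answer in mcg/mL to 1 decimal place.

τ/t½ = 106/40 ≈ 2.65, so fraction remaining f = (1/2)^(106/40) ≈ 0.1593.
Accumulation ratio R = 1/(1 − f) ≈ 1/0.8407 ≈ 1.1895.
Each bolus raises the concentration by D/Vd = 280/112 ≈ 2.500 mcg/mL.
Cmax,ss = C₀/(1 − f) ≈ 2.500/0.8407 ≈ 2.974 mcg/mL.
Peak 3.0 mcg/mL vs MTC 6 mcg/mL: below toxic threshold.

3.0 mcg/mL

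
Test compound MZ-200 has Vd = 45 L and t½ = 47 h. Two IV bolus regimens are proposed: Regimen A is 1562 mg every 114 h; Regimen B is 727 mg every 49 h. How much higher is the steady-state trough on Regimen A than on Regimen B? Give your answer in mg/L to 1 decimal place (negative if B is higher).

Regimen A: f = (1/2)^(114/47) ≈ 0.1861; Cmin,ss = (1562/45)·f/(1−f) ≈ 7.937 mg/L.
Regimen B: f = (1/2)^(49/47) ≈ 0.4855; Cmin,ss = (727/45)·f/(1−f) ≈ 15.245 mg/L.
Difference ≈ 7.937 − 15.245 ≈ -7.308 mg/L.

-7.3 mg/L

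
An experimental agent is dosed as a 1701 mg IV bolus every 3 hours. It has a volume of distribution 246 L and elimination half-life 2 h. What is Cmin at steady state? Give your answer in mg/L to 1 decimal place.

3.8 mg/L

Over one 3-h interval, 3/2 ≈ 1.5 half-lives elapse, leaving f ≈ 0.3536 of each dose.
At steady state, accumulation factor R = 1/(1 − e^(−kτ)) ≈ 1.5470.
Each bolus raises the concentration by D/Vd = 1701/246 ≈ 6.915 mg/L.
Steady-state peak Cmax,ss = C₀·R ≈ 6.915 × 1.5470 ≈ 10.698 mg/L.
Steady-state trough Cmin,ss = Cmax,ss·f ≈ 10.698 × 0.3536 ≈ 3.783 mg/L.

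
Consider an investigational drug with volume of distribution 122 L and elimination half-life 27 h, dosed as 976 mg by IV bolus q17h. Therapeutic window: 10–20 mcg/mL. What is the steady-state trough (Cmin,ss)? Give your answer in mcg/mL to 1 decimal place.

14.6 mcg/mL

Over one 17-h interval, 17/27 ≈ 0.62963 half-lives elapse, leaving f ≈ 0.6463 of each dose.
Single-dose peak C₀ = D/Vd = 976/122 ≈ 8.000 mcg/mL.
Steady-state trough Cmin,ss = C₀·f/(1−f) ≈ 8.000 × 0.6463/0.3537 ≈ 14.618 mcg/mL.
Trough 14.6 mcg/mL vs MEC 10 mcg/mL: adequate.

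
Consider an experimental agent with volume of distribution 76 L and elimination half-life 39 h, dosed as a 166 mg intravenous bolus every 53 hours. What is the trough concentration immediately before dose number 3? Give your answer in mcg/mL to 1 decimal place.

f = (1/2)^(τ/t½) = (1/2)^(53/39) ≈ 0.3899.
C₀ = D/Vd = 166/76 ≈ 2.184 mcg/mL.
Before the 3rd dose, 2 doses have been given. Superposition: Cmin = C₀·(f + f²).
≈ 2.184 × (0.3899 + 0.1520) ≈ 2.184 × 0.5419 ≈ 1.184 mcg/mL.

1.2 mcg/mL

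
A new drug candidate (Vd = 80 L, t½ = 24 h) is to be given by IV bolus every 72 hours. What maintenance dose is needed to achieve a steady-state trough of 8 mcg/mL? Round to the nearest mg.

4480 mg

τ/t½ = 72/24 ≈ 3, so f = (1/2)^(72/24) ≈ 0.125000.
Cmin,ss = (D/Vd)·f/(1−f), so D = Cmin,ss·Vd·(1−f)/f.
D = 8 × 80 × (1−f)/f ≈ 8 × 80 × 7.00000 ≈ 4480.00 mg.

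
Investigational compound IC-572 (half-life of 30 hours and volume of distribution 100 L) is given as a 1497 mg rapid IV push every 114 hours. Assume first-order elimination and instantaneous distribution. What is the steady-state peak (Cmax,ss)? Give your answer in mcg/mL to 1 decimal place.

16.1 mcg/mL

τ/t½ = 114/30 ≈ 3.8, so fraction remaining f = (1/2)^(114/30) ≈ 0.0718.
Accumulation ratio R = 1/(1 − f) ≈ 1/0.9282 ≈ 1.0774.
Single-dose peak C₀ = D/Vd = 1497/100 ≈ 14.970 mcg/mL.
Steady-state peak Cmax,ss = C₀·R ≈ 14.970 × 1.0774 ≈ 16.129 mcg/mL.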